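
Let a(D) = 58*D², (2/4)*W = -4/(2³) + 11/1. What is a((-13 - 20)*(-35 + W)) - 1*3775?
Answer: 12375977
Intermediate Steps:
W = 21 (W = 2*(-4/(2³) + 11/1) = 2*(-4/8 + 11*1) = 2*(-4*⅛ + 11) = 2*(-½ + 11) = 2*(21/2) = 21)
a((-13 - 20)*(-35 + W)) - 1*3775 = 58*((-13 - 20)*(-35 + 21))² - 1*3775 = 58*(-33*(-14))² - 3775 = 58*462² - 3775 = 58*213444 - 3775 = 12379752 - 3775 = 12375977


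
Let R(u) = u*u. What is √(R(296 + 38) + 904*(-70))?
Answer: 18*√149 ≈ 219.72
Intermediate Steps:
R(u) = u²
√(R(296 + 38) + 904*(-70)) = √((296 + 38)² + 904*(-70)) = √(334² - 63280) = √(111556 - 63280) = √48276 = 18*√149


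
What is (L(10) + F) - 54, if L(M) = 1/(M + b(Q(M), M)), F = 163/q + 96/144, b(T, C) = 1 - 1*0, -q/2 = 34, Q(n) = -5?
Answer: -124855/2244 ≈ -55.639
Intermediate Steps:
q = -68 (q = -2*34 = -68)
b(T, C) = 1 (b(T, C) = 1 + 0 = 1)
F = -353/204 (F = 163/(-68) + 96/144 = 163*(-1/68) + 96*(1/144) = -163/68 + ⅔ = -353/204 ≈ -1.7304)
L(M) = 1/(1 + M) (L(M) = 1/(M + 1) = 1/(1 + M))
(L(10) + F) - 54 = (1/(1 + 10) - 353/204) - 54 = (1/11 - 353/204) - 54 = -3679/2244 - 54 = -124855/2244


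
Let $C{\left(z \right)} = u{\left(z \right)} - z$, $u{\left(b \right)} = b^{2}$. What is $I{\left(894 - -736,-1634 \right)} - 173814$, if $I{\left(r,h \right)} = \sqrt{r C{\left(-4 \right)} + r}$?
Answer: $-173814 + \sqrt{34230} \approx -1.7363 \cdot 10^{5}$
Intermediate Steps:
$C{\left(z \right)} = z^{2} - z$
$I{\left(r,h \right)} = \sqrt{21} \sqrt{r}$ ($I{\left(r,h \right)} = \sqrt{r \left(- 4 \left(-1 - 4\right)\right) + r} = \sqrt{r \left(\left(-4\right) \left(-5\right)\right) + r} = \sqrt{r 20 + r} = \sqrt{20 r + r} = \sqrt{21 r} = \sqrt{21} \sqrt{r}$)
$I{\left(894 - -736,-1634 \right)} - 173814 = \sqrt{21} \sqrt{894 - -736} - 173814 = \sqrt{21} \sqrt{894 + 736} - 173814 = \sqrt{21} \sqrt{1630} - 173814 = \sqrt{34230} - 173814 = -173814 + \sqrt{34230}$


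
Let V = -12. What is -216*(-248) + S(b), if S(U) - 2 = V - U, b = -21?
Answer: 53579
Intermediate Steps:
S(U) = -10 - U (S(U) = 2 + (-12 - U) = -10 - U)
-216*(-248) + S(b) = -216*(-248) + (-10 - 1*(-21)) = 53568 + (-10 + 21) = 53568 + 11 = 53579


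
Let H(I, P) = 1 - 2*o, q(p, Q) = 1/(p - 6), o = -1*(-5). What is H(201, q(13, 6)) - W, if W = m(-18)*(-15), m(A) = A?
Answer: -279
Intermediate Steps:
o = 5
q(p, Q) = 1/(-6 + p)
H(I, P) = -9 (H(I, P) = 1 - 2*5 = 1 - 10 = -9)
W = 270 (W = -18*(-15) = 270)
H(201, q(13, 6)) - W = -9 - 1*270 = -9 - 270 = -279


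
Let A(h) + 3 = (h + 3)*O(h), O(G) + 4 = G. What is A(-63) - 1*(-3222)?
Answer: 7239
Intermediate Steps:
O(G) = -4 + G
A(h) = -3 + (-4 + h)*(3 + h) (A(h) = -3 + (h + 3)*(-4 + h) = -3 + (3 + h)*(-4 + h) = -3 + (-4 + h)*(3 + h))
A(-63) - 1*(-3222) = (-15 + (-63)² - 1*(-63)) - 1*(-3222) = (-15 + 3969 + 63) + 3222 = 4017 + 3222 = 7239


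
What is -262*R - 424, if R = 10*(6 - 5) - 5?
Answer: -1734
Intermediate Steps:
R = 5 (R = 10*1 - 5 = 10 - 5 = 5)
-262*R - 424 = -262*5 - 424 = -1310 - 424 = -1734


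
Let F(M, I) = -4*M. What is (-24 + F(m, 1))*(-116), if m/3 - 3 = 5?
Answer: 13920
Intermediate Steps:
m = 24 (m = 9 + 3*5 = 9 + 15 = 24)
(-24 + F(m, 1))*(-116) = (-24 - 4*24)*(-116) = (-24 - 96)*(-116) = -120*(-116) = 13920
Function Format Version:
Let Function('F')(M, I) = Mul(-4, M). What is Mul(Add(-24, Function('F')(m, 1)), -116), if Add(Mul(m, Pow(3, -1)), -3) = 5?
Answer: 13920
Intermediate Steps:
m = 24 (m = Add(9, Mul(3, 5)) = Add(9, 15) = 24)
Mul(Add(-24, Function('F')(m, 1)), -116) = Mul(Add(-24, Mul(-4, 24)), -116) = Mul(Add(-24, -96), -116) = Mul(-120, -116) = 13920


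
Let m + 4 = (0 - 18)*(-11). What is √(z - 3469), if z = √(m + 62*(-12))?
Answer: √(-3469 + 5*I*√22) ≈ 0.1991 + 58.899*I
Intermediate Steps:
m = 194 (m = -4 + (0 - 18)*(-11) = -4 - 18*(-11) = -4 + 198 = 194)
z = 5*I*√22 (z = √(194 + 62*(-12)) = √(194 - 744) = √(-550) = 5*I*√22 ≈ 23.452*I)
√(z - 3469) = √(5*I*√22 - 3469) = √(-3469 + 5*I*√22)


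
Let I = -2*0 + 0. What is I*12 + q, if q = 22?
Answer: 22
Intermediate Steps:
I = 0 (I = 0 + 0 = 0)
I*12 + q = 0*12 + 22 = 0 + 22 = 22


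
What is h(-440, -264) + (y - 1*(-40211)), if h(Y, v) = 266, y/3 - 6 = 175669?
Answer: 567502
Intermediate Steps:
y = 527025 (y = 18 + 3*175669 = 18 + 527007 = 527025)
h(-440, -264) + (y - 1*(-40211)) = 266 + (527025 - 1*(-40211)) = 266 + (527025 + 40211) = 266 + 567236 = 567502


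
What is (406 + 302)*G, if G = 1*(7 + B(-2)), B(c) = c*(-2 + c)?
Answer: 10620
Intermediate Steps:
G = 15 (G = 1*(7 - 2*(-2 - 2)) = 1*(7 - 2*(-4)) = 1*(7 + 8) = 1*15 = 15)
(406 + 302)*G = (406 + 302)*15 = 708*15 = 10620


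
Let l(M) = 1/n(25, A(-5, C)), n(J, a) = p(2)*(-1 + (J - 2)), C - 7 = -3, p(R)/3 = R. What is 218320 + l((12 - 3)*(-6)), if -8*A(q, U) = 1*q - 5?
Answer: 28818241/132 ≈ 2.1832e+5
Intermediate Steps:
p(R) = 3*R
C = 4 (C = 7 - 3 = 4)
A(q, U) = 5/8 - q/8 (A(q, U) = -(1*q - 5)/8 = -(q - 5)/8 = -(-5 + q)/8 = 5/8 - q/8)
n(J, a) = -18 + 6*J (n(J, a) = (3*2)*(-1 + (J - 2)) = 6*(-1 + (-2 + J)) = 6*(-3 + J) = -18 + 6*J)
l(M) = 1/132 (l(M) = 1/(-18 + 6*25) = 1/(-18 + 150) = 1/132)
218320 + l((12 - 3)*(-6)) = 218320 + 1/132 = 28818241/132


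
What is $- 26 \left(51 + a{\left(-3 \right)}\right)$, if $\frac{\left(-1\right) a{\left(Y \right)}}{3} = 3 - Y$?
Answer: $-858$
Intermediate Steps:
$a{\left(Y \right)} = -9 + 3 Y$ ($a{\left(Y \right)} = - 3 \left(3 - Y\right) = -9 + 3 Y$)
$- 26 \left(51 + a{\left(-3 \right)}\right) = - 26 \left(51 + \left(-9 + 3 \left(-3\right)\right)\right) = - 26 \left(51 - 18\right) = \left(-26\right) 33 = -858$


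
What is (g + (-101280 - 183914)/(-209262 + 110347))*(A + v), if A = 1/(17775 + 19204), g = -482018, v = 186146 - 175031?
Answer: -19596903077082607736/3657777785 ≈ -5.3576e+9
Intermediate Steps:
v = 11115
A = 1/36979 ≈ 2.7042e-5
(g + (-101280 - 183914)/(-209262 + 110347))*(A + v) = (-482018 + (-101280 - 183914)/(-209262 + 110347))*(1/36979 + 11115) = (-482018 - 285194/(-98915))*(411021586/36979) = (-482018 - 285194*(-1/98915))*(411021586/36979) = (-482018 + 285194/98915)*(411021586/36979) = -47678525276/98915*411021586/36979 = -19596903077082607736/3657777785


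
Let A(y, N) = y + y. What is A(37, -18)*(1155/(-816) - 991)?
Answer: -9987669/136 ≈ -73439.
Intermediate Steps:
A(y, N) = 2*y
A(37, -18)*(1155/(-816) - 991) = (2*37)*(1155/(-816) - 991) = 74*(1155*(-1/816) - 991) = 74*(-385/272 - 991) = 74*(-269937/272) = -9987669/136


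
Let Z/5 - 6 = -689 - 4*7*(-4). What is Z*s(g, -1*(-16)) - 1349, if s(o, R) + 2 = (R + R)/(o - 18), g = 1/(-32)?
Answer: 5439817/577 ≈ 9427.8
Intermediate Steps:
g = -1/32 ≈ -0.031250
Z = -2855 (Z = 30 + 5*(-689 - 4*7*(-4)) = 30 + 5*(-689 - 28*(-4)) = 30 + 5*(-689 - 1*(-112)) = 30 + 5*(-689 + 112) = 30 + 5*(-577) = 30 - 2885 = -2855)
s(o, R) = -2 + 2*R/(-18 + o) (s(o, R) = -2 + (R + R)/(o - 18) = -2 + (2*R)/(-18 + o) = -2 + 2*R/(-18 + o))
Z*s(g, -1*(-16)) - 1349 = -5710*(18 - 1*(-16) - 1*(-1/32))/(-18 - 1/32) - 1349 = -5710*(18 + 16 + 1/32)/(-577/32) - 1349 = -5710*(-32)*1089/(577*32) - 1349 = -2855*(-2178/577) - 1349 = 6218190/577 - 1349 = 5439817/577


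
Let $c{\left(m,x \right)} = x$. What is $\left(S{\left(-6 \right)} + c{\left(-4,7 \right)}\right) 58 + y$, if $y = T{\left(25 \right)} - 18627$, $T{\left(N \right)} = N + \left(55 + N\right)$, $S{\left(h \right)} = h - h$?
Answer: $-18116$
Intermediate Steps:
$S{\left(h \right)} = 0$
$T{\left(N \right)} = 55 + 2 N$
$y = -18522$ ($y = \left(55 + 2 \cdot 25\right) - 18627 = \left(55 + 50\right) - 18627 = 105 - 18627 = -18522$)
$\left(S{\left(-6 \right)} + c{\left(-4,7 \right)}\right) 58 + y = \left(0 + 7\right) 58 - 18522 = 7 \cdot 58 - 18522 = 406 - 18522 = -18116$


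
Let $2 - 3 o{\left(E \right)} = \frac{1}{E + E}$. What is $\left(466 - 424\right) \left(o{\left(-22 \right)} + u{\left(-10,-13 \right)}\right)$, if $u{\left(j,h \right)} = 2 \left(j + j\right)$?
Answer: $- \frac{36337}{22} \approx -1651.7$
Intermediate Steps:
$o{\left(E \right)} = \frac{2}{3} - \frac{1}{6 E}$ ($o{\left(E \right)} = \frac{2}{3} - \frac{1}{3 \left(E + E\right)} = \frac{2}{3} - \frac{1}{3 \cdot 2 E} = \frac{2}{3} - \frac{\frac{1}{2} \frac{1}{E}}{3} = \frac{2}{3} - \frac{1}{6 E}$)
$u{\left(j,h \right)} = 4 j$ ($u{\left(j,h \right)} = 2 \cdot 2 j = 4 j$)
$\left(466 - 424\right) \left(o{\left(-22 \right)} + u{\left(-10,-13 \right)}\right) = \left(466 - 424\right) \left(\frac{-1 + 4 \left(-22\right)}{6 \left(-22\right)} + 4 \left(-10\right)\right) = 42 \left(\frac{1}{6} \left(- \frac{1}{22}\right) \left(-1 - 88\right) - 40\right) = 42 \left(\frac{1}{6} \left(- \frac{1}{22}\right) \left(-89\right) - 40\right) = 42 \left(\frac{89}{132} - 40\right) = 42 \left(- \frac{5191}{132}\right) = - \frac{36337}{22}$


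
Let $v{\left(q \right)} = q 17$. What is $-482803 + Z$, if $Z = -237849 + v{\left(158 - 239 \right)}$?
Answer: $-722029$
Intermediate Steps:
$v{\left(q \right)} = 17 q$
$Z = -239226$ ($Z = -237849 + 17 \left(158 - 239\right) = -237849 + 17 \left(-81\right) = -237849 - 1377 = -239226$)
$-482803 + Z = -482803 - 239226 = -722029$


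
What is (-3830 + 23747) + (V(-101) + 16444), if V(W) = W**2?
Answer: 46562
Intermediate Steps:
(-3830 + 23747) + (V(-101) + 16444) = (-3830 + 23747) + ((-101)**2 + 16444) = 19917 + (10201 + 16444) = 19917 + 26645 = 46562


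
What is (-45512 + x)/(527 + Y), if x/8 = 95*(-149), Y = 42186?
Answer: -1312/353 ≈ -3.7167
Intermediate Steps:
x = -113240 (x = 8*(95*(-149)) = 8*(-14155) = -113240)
(-45512 + x)/(527 + Y) = (-45512 - 113240)/(527 + 42186) = -158752/42713 = -158752*1/42713 = -1312/353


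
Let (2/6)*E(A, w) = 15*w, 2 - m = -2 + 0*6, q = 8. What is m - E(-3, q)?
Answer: -356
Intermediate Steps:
m = 4 (m = 2 - (-2 + 0*6) = 2 - (-2 + 0) = 2 - 1*(-2) = 2 + 2 = 4)
E(A, w) = 45*w (E(A, w) = 3*(15*w) = 45*w)
m - E(-3, q) = 4 - 45*8 = 4 - 1*360 = 4 - 360 = -356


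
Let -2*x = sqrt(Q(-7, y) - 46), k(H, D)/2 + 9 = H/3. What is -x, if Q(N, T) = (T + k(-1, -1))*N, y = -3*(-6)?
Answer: I*sqrt(93)/3 ≈ 3.2146*I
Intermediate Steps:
k(H, D) = -18 + 2*H/3 (k(H, D) = -18 + 2*(H/3) = -18 + 2*H/3)
y = 18
Q(N, T) = N*(-56/3 + T) (Q(N, T) = (T + (-18 + (2/3)*(-1)))*N = (T + (-18 - 2/3))*N = (T - 56/3)*N = (-56/3 + T)*N = N*(-56/3 + T))
x = -I*sqrt(93)/3 (x = -sqrt((1/3)*(-7)*(-56 + 3*18) - 46)/2 = -sqrt((1/3)*(-7)*(-56 + 54) - 46)/2 = -sqrt((1/3)*(-7)*(-2) - 46)/2 = -sqrt(14/3 - 46)/2 = -I*sqrt(93)/3 ≈ -3.2146*I)
-x = -(-1)*I*sqrt(93)/3 = I*sqrt(93)/3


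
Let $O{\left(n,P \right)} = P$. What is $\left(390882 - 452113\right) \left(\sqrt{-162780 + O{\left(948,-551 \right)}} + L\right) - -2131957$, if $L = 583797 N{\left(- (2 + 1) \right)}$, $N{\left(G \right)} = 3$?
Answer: $-107237290364 - 61231 i \sqrt{163331} \approx -1.0724 \cdot 10^{11} - 2.4746 \cdot 10^{7} i$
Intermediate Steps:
$L = 1751391$ ($L = 583797 \cdot 3 = 1751391$)
$\left(390882 - 452113\right) \left(\sqrt{-162780 + O{\left(948,-551 \right)}} + L\right) - -2131957 = \left(390882 - 452113\right) \left(\sqrt{-162780 - 551} + 1751391\right) - -2131957 = - 61231 \left(\sqrt{-163331} + 1751391\right) + 2131957 = - 61231 \left(i \sqrt{163331} + 1751391\right) + 2131957 = - 61231 \left(1751391 + i \sqrt{163331}\right) + 2131957 = \left(-107239422321 - 61231 i \sqrt{163331}\right) + 2131957 = -107237290364 - 61231 i \sqrt{163331}$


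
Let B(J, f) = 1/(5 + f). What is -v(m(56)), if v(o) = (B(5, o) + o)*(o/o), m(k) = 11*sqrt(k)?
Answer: 5/6751 - 148544*sqrt(14)/6751 ≈ -82.328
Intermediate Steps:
v(o) = o + 1/(5 + o) (v(o) = (1/(5 + o) + o)*(o/o) = (o + 1/(5 + o))*1 = o + 1/(5 + o))
-v(m(56)) = -(1 + (11*sqrt(56))*(5 + 11*sqrt(56)))/(5 + 11*sqrt(56)) = -(1 + (11*(2*sqrt(14)))*(5 + 11*(2*sqrt(14))))/(5 + 11*(2*sqrt(14))) = -(1 + (22*sqrt(14))*(5 + 22*sqrt(14)))/(5 + 22*sqrt(14)) = -(1 + 22*sqrt(14)*(5 + 22*sqrt(14)))/(5 + 22*sqrt(14))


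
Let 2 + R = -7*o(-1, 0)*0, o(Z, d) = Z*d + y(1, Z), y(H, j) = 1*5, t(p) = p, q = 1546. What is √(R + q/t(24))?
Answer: √2247/6 ≈ 7.9004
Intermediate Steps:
y(H, j) = 5
o(Z, d) = 5 + Z*d (o(Z, d) = Z*d + 5 = 5 + Z*d)
R = -2 (R = -2 - 7*(5 - 1*0)*0 = -2 - 7*(5 + 0)*0 = -2 - 7*5*0 = -2 - 35*0 = -2 + 0 = -2)
√(R + q/t(24)) = √(-2 + 1546/24) = √(-2 + 1546*(1/24)) = √(-2 + 773/12) = √(749/12) = √2247/6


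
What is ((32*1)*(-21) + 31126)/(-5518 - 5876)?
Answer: -15227/5697 ≈ -2.6728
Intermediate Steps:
((32*1)*(-21) + 31126)/(-5518 - 5876) = (32*(-21) + 31126)/(-11394) = (-672 + 31126)*(-1/11394) = 30454*(-1/11394) = -15227/5697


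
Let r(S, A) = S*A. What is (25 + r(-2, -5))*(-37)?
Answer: -1295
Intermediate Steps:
r(S, A) = A*S
(25 + r(-2, -5))*(-37) = (25 - 5*(-2))*(-37) = (25 + 10)*(-37) = 35*(-37) = -1295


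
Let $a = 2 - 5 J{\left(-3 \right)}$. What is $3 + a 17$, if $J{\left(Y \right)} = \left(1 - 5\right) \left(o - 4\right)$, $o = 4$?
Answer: $37$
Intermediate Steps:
$J{\left(Y \right)} = 0$ ($J{\left(Y \right)} = \left(1 - 5\right) \left(4 - 4\right) = \left(-4\right) 0 = 0$)
$a = 2$ ($a = 2 - 0 = 2 + 0 = 2$)
$3 + a 17 = 3 + 2 \cdot 17 = 3 + 34 = 37$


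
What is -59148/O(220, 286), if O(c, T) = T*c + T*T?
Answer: -14787/36179 ≈ -0.40872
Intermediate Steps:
O(c, T) = T² + T*c (O(c, T) = T*c + T² = T² + T*c)
-59148/O(220, 286) = -59148*1/(286*(286 + 220)) = -59148/(286*506) = -59148/144716 = -59148*1/144716 = -14787/36179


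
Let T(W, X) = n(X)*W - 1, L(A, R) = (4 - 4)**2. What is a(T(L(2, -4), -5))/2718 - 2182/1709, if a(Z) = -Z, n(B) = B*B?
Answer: -5928967/4645062 ≈ -1.2764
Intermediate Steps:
L(A, R) = 0 (L(A, R) = 0**2 = 0)
n(B) = B**2
T(W, X) = -1 + W*X**2 (T(W, X) = X**2*W - 1 = W*X**2 - 1 = -1 + W*X**2)
a(T(L(2, -4), -5))/2718 - 2182/1709 = -(-1 + 0*(-5)**2)/2718 - 2182/1709 = -(-1 + 0*25)*(1/2718) - 2182*1/1709 = -(-1 + 0)*(1/2718) - 2182/1709 = -1*(-1)*(1/2718) - 2182/1709 = 1*(1/2718) - 2182/1709 = 1/2718 - 2182/1709 = -5928967/4645062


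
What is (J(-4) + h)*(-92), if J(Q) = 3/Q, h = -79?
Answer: 7337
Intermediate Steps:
(J(-4) + h)*(-92) = (3/(-4) - 79)*(-92) = (3*(-¼) - 79)*(-92) = (-¾ - 79)*(-92) = -319/4*(-92) = 7337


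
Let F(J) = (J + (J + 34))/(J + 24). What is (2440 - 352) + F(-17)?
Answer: 2088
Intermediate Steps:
F(J) = (34 + 2*J)/(24 + J) (F(J) = (J + (34 + J))/(24 + J) = (34 + 2*J)/(24 + J))
(2440 - 352) + F(-17) = (2440 - 352) + 2*(17 - 17)/(24 - 17) = 2088 + 2*0/7 = 2088 + 2*(⅐)*0 = 2088 + 0 = 2088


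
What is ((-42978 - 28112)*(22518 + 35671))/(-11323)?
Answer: 4136656010/11323 ≈ 3.6533e+5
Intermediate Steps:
((-42978 - 28112)*(22518 + 35671))/(-11323) = -71090*58189*(-1/11323) = -4136656010*(-1/11323) = 4136656010/11323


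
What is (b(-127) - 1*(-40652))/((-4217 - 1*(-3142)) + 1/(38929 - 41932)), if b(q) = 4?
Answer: -61044984/1614113 ≈ -37.820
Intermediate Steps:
(b(-127) - 1*(-40652))/((-4217 - 1*(-3142)) + 1/(38929 - 41932)) = (4 - 1*(-40652))/((-4217 - 1*(-3142)) + 1/(38929 - 41932)) = (4 + 40652)/((-4217 + 3142) + 1/(-3003)) = 40656/(-1075 - 1/3003) = 40656/(-3228226/3003) = 40656*(-3003/3228226) = -61044984/1614113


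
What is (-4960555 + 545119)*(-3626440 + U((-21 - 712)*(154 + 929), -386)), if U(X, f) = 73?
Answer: 16011991401012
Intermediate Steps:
(-4960555 + 545119)*(-3626440 + U((-21 - 712)*(154 + 929), -386)) = (-4960555 + 545119)*(-3626440 + 73) = -4415436*(-3626367) = 16011991401012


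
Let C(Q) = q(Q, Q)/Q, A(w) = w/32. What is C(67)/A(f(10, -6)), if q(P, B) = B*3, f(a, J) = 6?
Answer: 16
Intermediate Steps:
q(P, B) = 3*B
A(w) = w/32 (A(w) = w*(1/32) = w/32)
C(Q) = 3 (C(Q) = (3*Q)/Q = 3)
C(67)/A(f(10, -6)) = 3/(((1/32)*6)) = 3/(3/16) = 3*(16/3) = 16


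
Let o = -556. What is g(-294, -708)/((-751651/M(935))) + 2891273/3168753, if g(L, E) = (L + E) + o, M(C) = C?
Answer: 969892257059/340256623029 ≈ 2.8505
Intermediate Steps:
g(L, E) = -556 + E + L (g(L, E) = (L + E) - 556 = (E + L) - 556 = -556 + E + L)
g(-294, -708)/((-751651/M(935))) + 2891273/3168753 = (-556 - 708 - 294)/((-751651/935)) + 2891273/3168753 = -1558/((-751651*1/935)) + 2891273*(1/3168753) = -1558/(-751651/935) + 413039/452679 = -1558*(-935/751651) + 413039/452679 = 1456730/751651 + 413039/452679 = 969892257059/340256623029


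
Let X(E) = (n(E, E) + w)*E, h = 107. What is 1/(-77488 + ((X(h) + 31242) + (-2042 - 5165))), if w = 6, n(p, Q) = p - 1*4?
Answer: -1/41790 ≈ -2.3929e-5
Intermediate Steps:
n(p, Q) = -4 + p (n(p, Q) = p - 4 = -4 + p)
X(E) = E*(2 + E) (X(E) = ((-4 + E) + 6)*E = (2 + E)*E = E*(2 + E))
1/(-77488 + ((X(h) + 31242) + (-2042 - 5165))) = 1/(-77488 + ((107*(2 + 107) + 31242) + (-2042 - 5165))) = 1/(-77488 + ((107*109 + 31242) - 7207)) = 1/(-77488 + ((11663 + 31242) - 7207)) = 1/(-77488 + (42905 - 7207)) = 1/(-77488 + 35698) = 1/(-41790) = -1/41790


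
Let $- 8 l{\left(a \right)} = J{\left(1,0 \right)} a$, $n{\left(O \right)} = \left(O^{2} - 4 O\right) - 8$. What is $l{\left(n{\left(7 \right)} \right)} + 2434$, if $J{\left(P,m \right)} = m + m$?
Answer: $2434$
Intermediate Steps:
$J{\left(P,m \right)} = 2 m$
$n{\left(O \right)} = -8 + O^{2} - 4 O$
$l{\left(a \right)} = 0$ ($l{\left(a \right)} = - \frac{2 \cdot 0 a}{8} = - \frac{0 a}{8} = \left(- \frac{1}{8}\right) 0 = 0$)
$l{\left(n{\left(7 \right)} \right)} + 2434 = 0 + 2434 = 2434$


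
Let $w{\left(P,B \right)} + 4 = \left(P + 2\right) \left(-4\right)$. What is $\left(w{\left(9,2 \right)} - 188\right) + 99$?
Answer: $-137$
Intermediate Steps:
$w{\left(P,B \right)} = -12 - 4 P$ ($w{\left(P,B \right)} = -4 + \left(P + 2\right) \left(-4\right) = -4 + \left(2 + P\right) \left(-4\right) = -4 - \left(8 + 4 P\right) = -12 - 4 P$)
$\left(w{\left(9,2 \right)} - 188\right) + 99 = \left(\left(-12 - 36\right) - 188\right) + 99 = \left(-48 - 188\right) + 99 = -236 + 99 = -137$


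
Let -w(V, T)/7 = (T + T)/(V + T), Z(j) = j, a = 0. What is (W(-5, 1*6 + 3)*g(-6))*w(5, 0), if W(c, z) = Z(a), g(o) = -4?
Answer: 0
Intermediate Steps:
W(c, z) = 0
w(V, T) = -14*T/(T + V) (w(V, T) = -7*(T + T)/(V + T) = -7*2*T/(T + V) = -14*T/(T + V))
(W(-5, 1*6 + 3)*g(-6))*w(5, 0) = (0*(-4))*(-14*0/(0 + 5)) = 0*(-14*0/5) = 0*(-14*0*⅕) = 0*0 = 0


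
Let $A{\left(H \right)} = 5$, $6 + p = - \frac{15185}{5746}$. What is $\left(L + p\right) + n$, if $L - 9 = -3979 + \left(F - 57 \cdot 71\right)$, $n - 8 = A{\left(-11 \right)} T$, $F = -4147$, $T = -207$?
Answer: $- \frac{75845147}{5746} \approx -13200.0$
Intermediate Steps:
$p = - \frac{49661}{5746}$ ($p = -6 - \frac{15185}{5746} = - \frac{49661}{5746} \approx -8.6427$)
$n = -1027$ ($n = 8 + 5 \left(-207\right) = 8 - 1035 = -1027$)
$L = -12164$ ($L = 9 - \left(8126 + 4047\right) = 9 - 12173 = -12164$)
$\left(L + p\right) + n = \left(-12164 - \frac{49661}{5746}\right) - 1027 = - \frac{69944005}{5746} - 1027 = - \frac{75845147}{5746}$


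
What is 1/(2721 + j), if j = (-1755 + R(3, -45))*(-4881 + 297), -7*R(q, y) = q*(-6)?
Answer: 7/56250975 ≈ 1.2444e-7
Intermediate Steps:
R(q, y) = 6*q/7 (R(q, y) = -q*(-6)/7 = -(-6)*q/7 = 6*q/7)
j = 56231928/7 (j = (-1755 + (6/7)*3)*(-4881 + 297) = (-1755 + 18/7)*(-4584) = -12267/7*(-4584) = 56231928/7 ≈ 8.0331e+6)
1/(2721 + j) = 1/(2721 + 56231928/7) = 1/(56250975/7) = 7/56250975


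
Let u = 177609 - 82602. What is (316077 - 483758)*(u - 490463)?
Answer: 66310457536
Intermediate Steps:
u = 95007
(316077 - 483758)*(u - 490463) = (316077 - 483758)*(95007 - 490463) = -167681*(-395456) = 66310457536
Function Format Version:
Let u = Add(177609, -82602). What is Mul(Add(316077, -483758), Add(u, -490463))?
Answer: 66310457536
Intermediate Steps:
u = 95007
Mul(Add(316077, -483758), Add(u, -490463)) = Mul(Add(316077, -483758), Add(95007, -490463)) = Mul(-167681, -395456) = 66310457536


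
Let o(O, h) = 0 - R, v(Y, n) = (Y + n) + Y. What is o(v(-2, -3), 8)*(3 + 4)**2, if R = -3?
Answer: 147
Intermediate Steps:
v(Y, n) = n + 2*Y
o(O, h) = 3 (o(O, h) = 0 - 1*(-3) = 0 + 3 = 3)
o(v(-2, -3), 8)*(3 + 4)**2 = 3*(3 + 4)**2 = 3*7**2 = 3*49 = 147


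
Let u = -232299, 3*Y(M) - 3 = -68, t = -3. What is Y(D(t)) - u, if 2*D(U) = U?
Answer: 696832/3 ≈ 2.3228e+5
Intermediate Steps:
D(U) = U/2
Y(M) = -65/3 (Y(M) = 1 + (⅓)*(-68) = 1 - 68/3 = -65/3)
Y(D(t)) - u = -65/3 - 1*(-232299) = -65/3 + 232299 = 696832/3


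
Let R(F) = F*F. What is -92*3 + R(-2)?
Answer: -272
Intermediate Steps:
R(F) = F²
-92*3 + R(-2) = -92*3 + (-2)² = -276 + 4 = -272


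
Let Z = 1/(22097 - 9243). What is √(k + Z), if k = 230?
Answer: √38001835534/12854 ≈ 15.166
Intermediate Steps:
Z = 1/12854 ≈ 7.7797e-5
√(k + Z) = √(230 + 1/12854) = √(2956421/12854) = √38001835534/12854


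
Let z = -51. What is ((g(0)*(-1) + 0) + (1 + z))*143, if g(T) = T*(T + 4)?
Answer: -7150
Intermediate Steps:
g(T) = T*(4 + T)
((g(0)*(-1) + 0) + (1 + z))*143 = (((0*(4 + 0))*(-1) + 0) + (1 - 51))*143 = (((0*4)*(-1) + 0) - 50)*143 = ((0*(-1) + 0) - 50)*143 = ((0 + 0) - 50)*143 = (0 - 50)*143 = -50*143 = -7150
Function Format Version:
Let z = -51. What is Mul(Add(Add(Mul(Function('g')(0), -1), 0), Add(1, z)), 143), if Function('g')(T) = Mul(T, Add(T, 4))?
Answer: -7150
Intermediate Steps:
Function('g')(T) = Mul(T, Add(4, T))
Mul(Add(Add(Mul(Function('g')(0), -1), 0), Add(1, z)), 143) = Mul(Add(Add(Mul(Mul(0, Add(4, 0)), -1), 0), Add(1, -51)), 143) = Mul(Add(Add(Mul(Mul(0, 4), -1), 0), -50), 143) = Mul(Add(Add(Mul(0, -1), 0), -50), 143) = Mul(Add(Add(0, 0), -50), 143) = Mul(Add(0, -50), 143) = Mul(-50, 143) = -7150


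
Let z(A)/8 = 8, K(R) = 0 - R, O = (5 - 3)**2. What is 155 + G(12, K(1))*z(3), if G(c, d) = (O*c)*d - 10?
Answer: -3557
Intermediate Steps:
O = 4 (O = 2**2 = 4)
K(R) = -R
G(c, d) = -10 + 4*c*d (G(c, d) = (4*c)*d - 10 = 4*c*d - 10 = -10 + 4*c*d)
z(A) = 64 (z(A) = 8*8 = 64)
155 + G(12, K(1))*z(3) = 155 + (-10 + 4*12*(-1*1))*64 = 155 + (-10 + 4*12*(-1))*64 = 155 + (-10 - 48)*64 = 155 - 58*64 = 155 - 3712 = -3557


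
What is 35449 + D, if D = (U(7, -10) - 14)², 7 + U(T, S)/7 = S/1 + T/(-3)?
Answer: 519745/9 ≈ 57749.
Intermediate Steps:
U(T, S) = -49 + 7*S - 7*T/3 (U(T, S) = -49 + 7*(S/1 + T/(-3)) = -49 + 7*(S*1 + T*(-⅓)) = -49 + 7*(S - T/3) = -49 + (7*S - 7*T/3) = -49 + 7*S - 7*T/3)
D = 200704/9 (D = ((-49 + 7*(-10) - 7/3*7) - 14)² = ((-49 - 70 - 49/3) - 14)² = (-406/3 - 14)² = (-448/3)² = 200704/9 ≈ 22300.)
35449 + D = 35449 + 200704/9 = 519745/9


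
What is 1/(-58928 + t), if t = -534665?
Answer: -1/593593 ≈ -1.6847e-6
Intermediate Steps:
1/(-58928 + t) = 1/(-58928 - 534665) = 1/(-593593) = -1/593593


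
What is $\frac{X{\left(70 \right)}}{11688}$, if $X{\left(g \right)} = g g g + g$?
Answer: $\frac{171535}{5844} \approx 29.352$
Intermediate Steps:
$X{\left(g \right)} = g + g^{3}$ ($X{\left(g \right)} = g^{2} g + g = g^{3} + g = g + g^{3}$)
$\frac{X{\left(70 \right)}}{11688} = \frac{70 + 70^{3}}{11688} = \left(70 + 343000\right) \frac{1}{11688} = 343070 \cdot \frac{1}{11688} = \frac{171535}{5844}$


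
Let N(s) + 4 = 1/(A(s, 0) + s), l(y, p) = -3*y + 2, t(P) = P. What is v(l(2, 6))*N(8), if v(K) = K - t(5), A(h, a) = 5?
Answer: 459/13 ≈ 35.308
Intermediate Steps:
l(y, p) = 2 - 3*y
v(K) = -5 + K (v(K) = K - 1*5 = K - 5 = -5 + K)
N(s) = -4 + 1/(5 + s)
v(l(2, 6))*N(8) = (-5 + (2 - 3*2))*((-19 - 4*8)/(5 + 8)) = (-5 + (2 - 6))*((-19 - 32)/13) = (-5 - 4)*((1/13)*(-51)) = -9*(-51/13) = 459/13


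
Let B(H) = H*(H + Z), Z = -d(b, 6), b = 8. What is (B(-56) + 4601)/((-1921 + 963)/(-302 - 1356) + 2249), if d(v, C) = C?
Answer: 6692517/1864900 ≈ 3.5887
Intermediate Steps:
Z = -6 (Z = -1*6 = -6)
B(H) = H*(-6 + H) (B(H) = H*(H - 6) = H*(-6 + H))
(B(-56) + 4601)/((-1921 + 963)/(-302 - 1356) + 2249) = (-56*(-6 - 56) + 4601)/((-1921 + 963)/(-302 - 1356) + 2249) = (-56*(-62) + 4601)/(-958/(-1658) + 2249) = (3472 + 4601)/(-958*(-1/1658) + 2249) = 8073/(479/829 + 2249) = 8073/(1864900/829) = 8073*(829/1864900) = 6692517/1864900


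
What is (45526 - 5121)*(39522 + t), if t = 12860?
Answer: 2116494710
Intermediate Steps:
(45526 - 5121)*(39522 + t) = (45526 - 5121)*(39522 + 12860) = 40405*52382 = 2116494710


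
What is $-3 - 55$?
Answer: $-58$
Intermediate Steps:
$-3 - 55 = -58$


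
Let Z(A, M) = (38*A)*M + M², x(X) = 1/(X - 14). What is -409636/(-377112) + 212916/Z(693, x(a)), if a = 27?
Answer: 3427445799799/32275413354 ≈ 106.19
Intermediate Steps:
x(X) = 1/(-14 + X)
Z(A, M) = M² + 38*A*M (Z(A, M) = 38*A*M + M² = M² + 38*A*M)
-409636/(-377112) + 212916/Z(693, x(a)) = -409636/(-377112) + 212916/(((1/(-14 + 27) + 38*693)/(-14 + 27))) = -409636*(-1/377112) + 212916/(((1/13 + 26334)/13)) = 102409/94278 + 212916/(((1/13 + 26334)/13)) = 102409/94278 + 212916/(((1/13)*(342343/13))) = 102409/94278 + 212916/(342343/169) = 102409/94278 + 212916*(169/342343) = 102409/94278 + 35982804/342343 = 3427445799799/32275413354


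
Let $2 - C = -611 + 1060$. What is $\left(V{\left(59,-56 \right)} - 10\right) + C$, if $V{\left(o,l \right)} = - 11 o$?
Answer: $-1106$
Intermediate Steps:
$C = -447$ ($C = 2 - \left(-611 + 1060\right) = 2 - 449 = -447$)
$\left(V{\left(59,-56 \right)} - 10\right) + C = \left(\left(-11\right) 59 - 10\right) - 447 = \left(-649 - 10\right) - 447 = -659 - 447 = -1106$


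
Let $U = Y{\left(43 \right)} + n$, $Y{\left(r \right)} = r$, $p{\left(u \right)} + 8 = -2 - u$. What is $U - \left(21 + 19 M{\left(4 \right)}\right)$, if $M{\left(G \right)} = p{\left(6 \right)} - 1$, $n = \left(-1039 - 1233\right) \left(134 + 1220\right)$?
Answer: $-3075943$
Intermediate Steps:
$p{\left(u \right)} = -10 - u$ ($p{\left(u \right)} = -8 - \left(2 + u\right) = -10 - u$)
$n = -3076288$ ($n = \left(-2272\right) 1354 = -3076288$)
$M{\left(G \right)} = -17$ ($M{\left(G \right)} = \left(-10 - 6\right) - 1 = -16 - 1 = -17$)
$U = -3076245$ ($U = 43 - 3076288 = -3076245$)
$U - \left(21 + 19 M{\left(4 \right)}\right) = -3076245 - \left(21 + 19 \left(-17\right)\right) = -3076245 - \left(21 - 323\right) = -3076245 - -302 = -3076245 + 302 = -3075943$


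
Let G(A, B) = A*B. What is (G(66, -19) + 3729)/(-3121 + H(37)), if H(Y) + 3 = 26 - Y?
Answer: -15/19 ≈ -0.78947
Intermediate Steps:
H(Y) = 23 - Y (H(Y) = -3 + (26 - Y) = 23 - Y)
(G(66, -19) + 3729)/(-3121 + H(37)) = (66*(-19) + 3729)/(-3121 + (23 - 1*37)) = (-1254 + 3729)/(-3121 + (23 - 37)) = 2475/(-3121 - 14) = 2475/(-3135) = 2475*(-1/3135) = -15/19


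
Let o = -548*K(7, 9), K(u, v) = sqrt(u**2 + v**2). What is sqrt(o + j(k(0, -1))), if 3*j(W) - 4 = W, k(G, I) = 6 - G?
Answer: sqrt(30 - 4932*sqrt(130))/3 ≈ 79.024*I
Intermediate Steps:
j(W) = 4/3 + W/3
o = -548*sqrt(130) (o = -548*sqrt(7**2 + 9**2) = -548*sqrt(49 + 81) = -548*sqrt(130) ≈ -6248.2)
sqrt(o + j(k(0, -1))) = sqrt(-548*sqrt(130) + (4/3 + (6 - 1*0)/3)) = sqrt(-548*sqrt(130) + (4/3 + (6 + 0)/3)) = sqrt(-548*sqrt(130) + (4/3 + (1/3)*6)) = sqrt(-548*sqrt(130) + (4/3 + 2)) = sqrt(-548*sqrt(130) + 10/3) = sqrt(10/3 - 548*sqrt(130))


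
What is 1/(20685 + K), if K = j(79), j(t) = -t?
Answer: 1/20606 ≈ 4.8530e-5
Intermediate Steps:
K = -79 (K = -1*79 = -79)
1/(20685 + K) = 1/(20685 - 79) = 1/20606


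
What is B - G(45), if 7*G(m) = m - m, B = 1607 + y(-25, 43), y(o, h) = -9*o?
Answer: 1832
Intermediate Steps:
B = 1832 (B = 1607 - 9*(-25) = 1607 + 225 = 1832)
G(m) = 0 (G(m) = (m - m)/7 = (1/7)*0 = 0)
B - G(45) = 1832 - 1*0 = 1832 + 0 = 1832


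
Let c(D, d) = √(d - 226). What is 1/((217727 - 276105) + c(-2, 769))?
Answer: -58378/3407990341 - √543/3407990341 ≈ -1.7137e-5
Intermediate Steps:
c(D, d) = √(-226 + d)
1/((217727 - 276105) + c(-2, 769)) = 1/((217727 - 276105) + √(-226 + 769)) = 1/(-58378 + √543)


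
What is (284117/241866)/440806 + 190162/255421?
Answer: 20274381318095609/27231961248242316 ≈ 0.74451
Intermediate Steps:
(284117/241866)/440806 + 190162/255421 = (284117*(1/241866))*(1/440806) + 190162*(1/255421) = (284117/241866)*(1/440806) + 190162/255421 = 284117/106615983996 + 190162/255421 = 20274381318095609/27231961248242316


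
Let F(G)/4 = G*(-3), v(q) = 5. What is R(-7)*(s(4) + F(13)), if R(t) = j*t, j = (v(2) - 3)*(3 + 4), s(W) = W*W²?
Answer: 9016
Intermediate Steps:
s(W) = W³
F(G) = -12*G (F(G) = 4*(G*(-3)) = 4*(-3*G) = -12*G)
j = 14 (j = (5 - 3)*(3 + 4) = 2*7 = 14)
R(t) = 14*t
R(-7)*(s(4) + F(13)) = (14*(-7))*(4³ - 12*13) = -98*(64 - 156) = -98*(-92) = 9016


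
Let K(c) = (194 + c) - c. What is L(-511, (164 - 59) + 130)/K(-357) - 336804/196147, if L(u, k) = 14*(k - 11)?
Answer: 274888508/19026259 ≈ 14.448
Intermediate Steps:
K(c) = 194
L(u, k) = -154 + 14*k (L(u, k) = 14*(-11 + k) = -154 + 14*k)
L(-511, (164 - 59) + 130)/K(-357) - 336804/196147 = (-154 + 14*((164 - 59) + 130))/194 - 336804/196147 = (-154 + 14*(105 + 130))*(1/194) - 336804*1/196147 = (-154 + 14*235)*(1/194) - 336804/196147 = (-154 + 3290)*(1/194) - 336804/196147 = 3136*(1/194) - 336804/196147 = 1568/97 - 336804/196147 = 274888508/19026259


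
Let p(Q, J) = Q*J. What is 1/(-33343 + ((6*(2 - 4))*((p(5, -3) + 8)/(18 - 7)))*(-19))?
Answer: -11/368369 ≈ -2.9861e-5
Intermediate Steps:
p(Q, J) = J*Q
1/(-33343 + ((6*(2 - 4))*((p(5, -3) + 8)/(18 - 7)))*(-19)) = 1/(-33343 + ((6*(2 - 4))*((-3*5 + 8)/(18 - 7)))*(-19)) = 1/(-33343 + ((6*(-2))*((-15 + 8)/11))*(-19)) = 1/(-33343 - (-84)/11*(-19)) = 1/(-33343 - 12*(-7/11)*(-19)) = 1/(-33343 + (84/11)*(-19)) = 1/(-33343 - 1596/11) = 1/(-368369/11) = -11/368369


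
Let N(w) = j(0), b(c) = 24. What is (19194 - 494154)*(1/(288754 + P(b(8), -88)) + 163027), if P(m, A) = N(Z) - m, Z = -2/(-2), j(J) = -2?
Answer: -2794573189836090/36091 ≈ -7.7431e+10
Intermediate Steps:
Z = 1 (Z = -2*(-½) = 1)
N(w) = -2
P(m, A) = -2 - m
(19194 - 494154)*(1/(288754 + P(b(8), -88)) + 163027) = (19194 - 494154)*(1/(288754 + (-2 - 1*24)) + 163027) = -474960*(1/(288754 + (-2 - 24)) + 163027) = -474960*(1/(288754 - 26) + 163027) = -474960*(1/288728 + 163027) = -474960*47070459657/288728 = -2794573189836090/36091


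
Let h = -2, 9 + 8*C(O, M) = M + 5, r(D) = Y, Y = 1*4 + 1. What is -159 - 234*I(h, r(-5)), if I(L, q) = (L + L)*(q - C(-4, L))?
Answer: 5223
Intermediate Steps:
Y = 5 (Y = 4 + 1 = 5)
r(D) = 5
C(O, M) = -½ + M/8 (C(O, M) = -9/8 + (M + 5)/8 = -9/8 + (5 + M)/8 = -9/8 + (5/8 + M/8) = -½ + M/8)
I(L, q) = 2*L*(½ + q - L/8) (I(L, q) = (L + L)*(q - (-½ + L/8)) = (2*L)*(q + (½ - L/8)) = (2*L)*(½ + q - L/8) = 2*L*(½ + q - L/8))
-159 - 234*I(h, r(-5)) = -159 - 117*(-2)*(4 - 1*(-2) + 8*5)/2 = -159 - 117*(-2)*(4 + 2 + 40)/2 = -159 - 117*(-2)*46/2 = -159 - 234*(-23) = -159 + 5382 = 5223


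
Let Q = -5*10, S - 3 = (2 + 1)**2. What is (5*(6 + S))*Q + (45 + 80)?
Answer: -4375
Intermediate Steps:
S = 12 (S = 3 + (2 + 1)**2 = 3 + 3**2 = 3 + 9 = 12)
Q = -50
(5*(6 + S))*Q + (45 + 80) = (5*(6 + 12))*(-50) + (45 + 80) = (5*18)*(-50) + 125 = 90*(-50) + 125 = -4500 + 125 = -4375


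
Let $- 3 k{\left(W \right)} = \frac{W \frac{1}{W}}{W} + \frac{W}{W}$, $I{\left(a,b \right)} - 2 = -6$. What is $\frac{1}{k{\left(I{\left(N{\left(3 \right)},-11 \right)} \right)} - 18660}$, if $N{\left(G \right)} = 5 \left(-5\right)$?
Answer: $- \frac{4}{74641} \approx -5.359 \cdot 10^{-5}$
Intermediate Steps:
$N{\left(G \right)} = -25$
$I{\left(a,b \right)} = -4$ ($I{\left(a,b \right)} = 2 - 6 = -4$)
$k{\left(W \right)} = - \frac{1}{3} - \frac{1}{3 W}$ ($k{\left(W \right)} = - \frac{\frac{W \frac{1}{W}}{W} + \frac{W}{W}}{3} = - \frac{1 \frac{1}{W} + 1}{3} = - \frac{\frac{1}{W} + 1}{3} = - \frac{1 + \frac{1}{W}}{3} = - \frac{1}{3} - \frac{1}{3 W}$)
$\frac{1}{k{\left(I{\left(N{\left(3 \right)},-11 \right)} \right)} - 18660} = \frac{1}{\frac{-1 - -4}{3 \left(-4\right)} - 18660} = \frac{1}{\frac{1}{3} \left(- \frac{1}{4}\right) \left(-1 + 4\right) - 18660} = \frac{1}{\frac{1}{3} \left(- \frac{1}{4}\right) 3 - 18660} = \frac{1}{- \frac{1}{4} - 18660} = \frac{1}{- \frac{74641}{4}} = - \frac{4}{74641}$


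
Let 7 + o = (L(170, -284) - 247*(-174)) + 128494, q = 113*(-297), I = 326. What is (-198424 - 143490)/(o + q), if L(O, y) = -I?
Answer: -170957/68789 ≈ -2.4852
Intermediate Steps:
L(O, y) = -326 (L(O, y) = -1*326 = -326)
q = -33561
o = 171139 (o = -7 + ((-326 - 247*(-174)) + 128494) = -7 + ((-326 + 42978) + 128494) = -7 + (42652 + 128494) = -7 + 171146 = 171139)
(-198424 - 143490)/(o + q) = (-198424 - 143490)/(171139 - 33561) = -341914/137578 = -341914*1/137578 = -170957/68789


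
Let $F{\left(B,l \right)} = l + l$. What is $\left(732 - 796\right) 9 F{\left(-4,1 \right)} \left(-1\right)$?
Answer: $1152$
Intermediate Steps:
$F{\left(B,l \right)} = 2 l$
$\left(732 - 796\right) 9 F{\left(-4,1 \right)} \left(-1\right) = \left(732 - 796\right) 9 \cdot 2 \cdot 1 \left(-1\right) = - 64 \cdot 9 \cdot 2 \left(-1\right) = - 64 \cdot 18 \left(-1\right) = \left(-64\right) \left(-18\right) = 1152$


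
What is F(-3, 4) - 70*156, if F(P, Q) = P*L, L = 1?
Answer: -10923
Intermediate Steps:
F(P, Q) = P (F(P, Q) = P*1 = P)
F(-3, 4) - 70*156 = -3 - 70*156 = -3 - 10920 = -10923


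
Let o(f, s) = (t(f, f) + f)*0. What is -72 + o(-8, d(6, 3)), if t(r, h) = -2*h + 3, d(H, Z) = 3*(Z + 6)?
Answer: -72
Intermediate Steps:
d(H, Z) = 18 + 3*Z (d(H, Z) = 3*(6 + Z) = 18 + 3*Z)
t(r, h) = 3 - 2*h
o(f, s) = 0 (o(f, s) = ((3 - 2*f) + f)*0 = (3 - f)*0 = 0)
-72 + o(-8, d(6, 3)) = -72 + 0 = -72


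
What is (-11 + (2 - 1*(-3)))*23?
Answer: -138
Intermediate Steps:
(-11 + (2 - 1*(-3)))*23 = (-11 + (2 + 3))*23 = (-11 + 5)*23 = -6*23 = -138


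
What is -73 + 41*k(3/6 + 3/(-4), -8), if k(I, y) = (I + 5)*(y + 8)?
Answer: -73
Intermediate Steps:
k(I, y) = (5 + I)*(8 + y)
-73 + 41*k(3/6 + 3/(-4), -8) = -73 + 41*(40 + 5*(-8) + 8*(3/6 + 3/(-4)) + (3/6 + 3/(-4))*(-8)) = -73 + 41*(40 - 40 + 8*(3*(⅙) + 3*(-¼)) + (3*(⅙) + 3*(-¼))*(-8)) = -73 + 41*(40 - 40 + 8*(½ - ¾) + (½ - ¾)*(-8)) = -73 + 41*(40 - 40 + 8*(-¼) - ¼*(-8)) = -73 + 41*(40 - 40 - 2 + 2) = -73 + 41*0 = -73 + 0 = -73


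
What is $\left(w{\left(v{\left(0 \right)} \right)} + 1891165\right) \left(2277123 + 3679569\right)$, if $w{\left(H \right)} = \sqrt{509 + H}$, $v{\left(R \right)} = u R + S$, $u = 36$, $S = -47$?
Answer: $11265087426180 + 5956692 \sqrt{462} \approx 1.1265 \cdot 10^{13}$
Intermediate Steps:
$v{\left(R \right)} = -47 + 36 R$ ($v{\left(R \right)} = 36 R - 47 = -47 + 36 R$)
$\left(w{\left(v{\left(0 \right)} \right)} + 1891165\right) \left(2277123 + 3679569\right) = \left(\sqrt{509 + \left(-47 + 36 \cdot 0\right)} + 1891165\right) \left(2277123 + 3679569\right) = \left(\sqrt{509 + \left(-47 + 0\right)} + 1891165\right) 5956692 = \left(\sqrt{509 - 47} + 1891165\right) 5956692 = \left(\sqrt{462} + 1891165\right) 5956692 = \left(1891165 + \sqrt{462}\right) 5956692 = 11265087426180 + 5956692 \sqrt{462}$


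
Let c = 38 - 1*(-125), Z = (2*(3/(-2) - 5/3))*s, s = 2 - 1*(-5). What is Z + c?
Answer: 356/3 ≈ 118.67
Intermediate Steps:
s = 7 (s = 2 + 5 = 7)
Z = -133/3 (Z = (2*(3/(-2) - 5/3))*7 = (2*(3*(-½) - 5*⅓))*7 = (2*(-3/2 - 5/3))*7 = (2*(-19/6))*7 = -19/3*7 = -133/3 ≈ -44.333)
c = 163 (c = 38 + 125 = 163)
Z + c = -133/3 + 163 = 356/3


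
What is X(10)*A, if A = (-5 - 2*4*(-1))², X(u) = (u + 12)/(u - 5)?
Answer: 198/5 ≈ 39.600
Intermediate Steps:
X(u) = (12 + u)/(-5 + u)
A = 9 (A = (-5 - 8*(-1))² = (-5 + 8)² = 3² = 9)
X(10)*A = ((12 + 10)/(-5 + 10))*9 = (22/5)*9 = 198/5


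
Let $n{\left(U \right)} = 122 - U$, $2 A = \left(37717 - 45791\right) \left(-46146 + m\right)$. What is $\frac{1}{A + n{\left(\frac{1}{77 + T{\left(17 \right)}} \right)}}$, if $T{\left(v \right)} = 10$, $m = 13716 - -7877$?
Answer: $\frac{87}{8623490720} \approx 1.0089 \cdot 10^{-8}$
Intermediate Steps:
$m = 21593$ ($m = 13716 + 7877 = 21593$)
$A = 99120461$ ($A = \frac{\left(37717 - 45791\right) \left(-46146 + 21593\right)}{2} = \frac{\left(-8074\right) \left(-24553\right)}{2} = \frac{1}{2} \cdot 198240922 = 99120461$)
$\frac{1}{A + n{\left(\frac{1}{77 + T{\left(17 \right)}} \right)}} = \frac{1}{99120461 + \left(122 - \frac{1}{77 + 10}\right)} = \frac{1}{99120461 + \left(122 - \frac{1}{87}\right)} = \frac{1}{99120461 + \frac{10613}{87}} = \frac{1}{\frac{8623490720}{87}} = \frac{87}{8623490720}$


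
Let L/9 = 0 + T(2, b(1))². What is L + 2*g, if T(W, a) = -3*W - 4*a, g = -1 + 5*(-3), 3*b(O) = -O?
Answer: 164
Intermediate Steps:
b(O) = -O/3 (b(O) = (-O)/3 = -O/3)
g = -16 (g = -1 - 15 = -16)
T(W, a) = -4*a - 3*W
L = 196 (L = 9*(0 + (-(-4)/3 - 3*2)²) = 9*(0 + (-4*(-⅓) - 6)²) = 9*(0 + (4/3 - 6)²) = 9*(0 + (-14/3)²) = 9*(0 + 196/9) = 9*(196/9) = 196)
L + 2*g = 196 + 2*(-16) = 196 - 32 = 164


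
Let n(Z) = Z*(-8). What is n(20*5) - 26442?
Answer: -27242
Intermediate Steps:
n(Z) = -8*Z
n(20*5) - 26442 = -160*5 - 26442 = -8*100 - 26442 = -800 - 26442 = -27242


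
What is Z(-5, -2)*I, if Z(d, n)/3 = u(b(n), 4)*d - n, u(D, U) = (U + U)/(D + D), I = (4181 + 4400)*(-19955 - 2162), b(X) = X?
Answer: -6832295172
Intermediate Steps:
I = -189785977 (I = 8581*(-22117) = -189785977)
u(D, U) = U/D (u(D, U) = (2*U)/((2*D)) = (2*U)*(1/(2*D)) = U/D)
Z(d, n) = -3*n + 12*d/n (Z(d, n) = 3*((4/n)*d - n) = 3*(4*d/n - n) = 3*(-n + 4*d/n) = -3*n + 12*d/n)
Z(-5, -2)*I = (-3*(-2) + 12*(-5)/(-2))*(-189785977) = (6 + 12*(-5)*(-½))*(-189785977) = (6 + 30)*(-189785977) = 36*(-189785977) = -6832295172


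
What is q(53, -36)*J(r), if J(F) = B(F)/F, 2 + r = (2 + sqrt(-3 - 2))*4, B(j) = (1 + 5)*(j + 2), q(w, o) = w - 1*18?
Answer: 6720/29 - 420*I*sqrt(5)/29 ≈ 231.72 - 32.384*I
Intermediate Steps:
q(w, o) = -18 + w (q(w, o) = w - 18 = -18 + w)
B(j) = 12 + 6*j (B(j) = 6*(2 + j) = 12 + 6*j)
r = 6 + 4*I*sqrt(5) (r = -2 + (2 + sqrt(-3 - 2))*4 = -2 + (2 + sqrt(-5))*4 = -2 + (2 + I*sqrt(5))*4 = -2 + (8 + 4*I*sqrt(5)) = 6 + 4*I*sqrt(5) ≈ 6.0 + 8.9443*I)
J(F) = (12 + 6*F)/F
q(53, -36)*J(r) = (-18 + 53)*(6 + 12/(6 + 4*I*sqrt(5))) = 35*(6 + 12/(6 + 4*I*sqrt(5))) = 210 + 420/(6 + 4*I*sqrt(5))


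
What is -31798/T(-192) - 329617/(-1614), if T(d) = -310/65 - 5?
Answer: 709046995/204978 ≈ 3459.1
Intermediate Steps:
T(d) = -127/13 (T(d) = -310*1/65 - 5 = -62/13 - 5 = -127/13)
-31798/T(-192) - 329617/(-1614) = -31798/(-127/13) - 329617/(-1614) = -31798*(-13/127) - 329617*(-1/1614) = 413374/127 + 329617/1614 = 709046995/204978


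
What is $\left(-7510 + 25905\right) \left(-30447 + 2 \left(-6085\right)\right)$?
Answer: $-783939715$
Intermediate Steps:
$\left(-7510 + 25905\right) \left(-30447 + 2 \left(-6085\right)\right) = 18395 \left(-30447 - 12170\right) = 18395 \left(-42617\right) = -783939715$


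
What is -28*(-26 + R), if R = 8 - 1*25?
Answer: 1204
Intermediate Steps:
R = -17 (R = 8 - 25 = -17)
-28*(-26 + R) = -28*(-26 - 17) = -28*(-43) = 1204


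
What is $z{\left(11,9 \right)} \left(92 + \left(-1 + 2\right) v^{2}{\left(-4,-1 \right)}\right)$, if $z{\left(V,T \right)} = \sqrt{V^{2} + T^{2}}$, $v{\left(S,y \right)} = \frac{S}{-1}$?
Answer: $108 \sqrt{202} \approx 1535.0$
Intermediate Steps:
$v{\left(S,y \right)} = - S$ ($v{\left(S,y \right)} = S \left(-1\right) = - S$)
$z{\left(V,T \right)} = \sqrt{T^{2} + V^{2}}$
$z{\left(11,9 \right)} \left(92 + \left(-1 + 2\right) v^{2}{\left(-4,-1 \right)}\right) = \sqrt{9^{2} + 11^{2}} \left(92 + \left(-1 + 2\right) \left(\left(-1\right) \left(-4\right)\right)^{2}\right) = \sqrt{81 + 121} \left(92 + 1 \cdot 4^{2}\right) = \sqrt{202} \left(92 + 1 \cdot 16\right) = \sqrt{202} \left(92 + 16\right) = \sqrt{202} \cdot 108 = 108 \sqrt{202}$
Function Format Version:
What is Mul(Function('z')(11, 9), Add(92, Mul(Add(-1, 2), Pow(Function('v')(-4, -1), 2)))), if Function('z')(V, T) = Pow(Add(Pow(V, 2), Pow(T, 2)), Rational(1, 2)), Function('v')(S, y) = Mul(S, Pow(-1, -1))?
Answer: Mul(108, Pow(202, Rational(1, 2))) ≈ 1535.0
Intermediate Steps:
Function('v')(S, y) = Mul(-1, S) (Function('v')(S, y) = Mul(S, -1) = Mul(-1, S))
Function('z')(V, T) = Pow(Add(Pow(T, 2), Pow(V, 2)), Rational(1, 2))
Mul(Function('z')(11, 9), Add(92, Mul(Add(-1, 2), Pow(Function('v')(-4, -1), 2)))) = Mul(Pow(Add(Pow(9, 2), Pow(11, 2)), Rational(1, 2)), Add(92, Mul(Add(-1, 2), Pow(Mul(-1, -4), 2)))) = Mul(Pow(Add(81, 121), Rational(1, 2)), Add(92, Mul(1, Pow(4, 2)))) = Mul(Pow(202, Rational(1, 2)), Add(92, Mul(1, 16))) = Mul(Pow(202, Rational(1, 2)), Add(92, 16)) = Mul(Pow(202, Rational(1, 2)), 108) = Mul(108, Pow(202, Rational(1, 2)))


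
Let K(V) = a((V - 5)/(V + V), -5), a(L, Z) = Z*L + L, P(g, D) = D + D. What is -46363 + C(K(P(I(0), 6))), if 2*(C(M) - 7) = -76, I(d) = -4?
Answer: -46394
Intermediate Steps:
P(g, D) = 2*D
a(L, Z) = L + L*Z (a(L, Z) = L*Z + L = L + L*Z)
K(V) = -2*(-5 + V)/V (K(V) = ((V - 5)/(V + V))*(1 - 5) = ((-5 + V)/((2*V)))*(-4) = ((-5 + V)*(1/(2*V)))*(-4) = ((-5 + V)/(2*V))*(-4) = -2*(-5 + V)/V)
C(M) = -31 (C(M) = 7 + (½)*(-76) = 7 - 38 = -31)
-46363 + C(K(P(I(0), 6))) = -46363 - 31 = -46394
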